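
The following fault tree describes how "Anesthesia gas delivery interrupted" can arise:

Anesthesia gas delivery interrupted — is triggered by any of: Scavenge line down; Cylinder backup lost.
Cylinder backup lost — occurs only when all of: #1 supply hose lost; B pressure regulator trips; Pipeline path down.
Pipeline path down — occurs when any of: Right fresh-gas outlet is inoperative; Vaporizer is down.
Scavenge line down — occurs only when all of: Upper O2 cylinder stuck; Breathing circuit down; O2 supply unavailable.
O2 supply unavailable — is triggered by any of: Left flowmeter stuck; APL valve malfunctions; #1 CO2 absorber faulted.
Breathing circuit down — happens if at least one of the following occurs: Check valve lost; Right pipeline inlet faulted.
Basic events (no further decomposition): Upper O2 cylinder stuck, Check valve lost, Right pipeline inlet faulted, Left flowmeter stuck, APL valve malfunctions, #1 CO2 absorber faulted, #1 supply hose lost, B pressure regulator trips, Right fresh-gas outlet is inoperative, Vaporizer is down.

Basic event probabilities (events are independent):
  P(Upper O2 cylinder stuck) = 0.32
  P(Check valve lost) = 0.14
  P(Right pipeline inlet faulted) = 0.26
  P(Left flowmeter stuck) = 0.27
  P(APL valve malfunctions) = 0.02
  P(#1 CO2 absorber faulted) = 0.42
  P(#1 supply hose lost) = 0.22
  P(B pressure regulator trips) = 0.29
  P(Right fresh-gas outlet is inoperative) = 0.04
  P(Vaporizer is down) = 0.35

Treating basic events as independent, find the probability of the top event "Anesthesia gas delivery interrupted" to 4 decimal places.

P(Breathing circuit down) [OR] = 1 − (1−0.14) × (1−0.26) = 0.363600
P(O2 supply unavailable) [OR] = 1 − (1−0.27) × (1−0.02) × (1−0.42) = 0.585068
P(Scavenge line down) [AND] = 0.32 × 0.363600 × 0.585068 = 0.068074
P(Pipeline path down) [OR] = 1 − (1−0.04) × (1−0.35) = 0.376000
P(Cylinder backup lost) [AND] = 0.22 × 0.29 × 0.376000 = 0.023989
P(Anesthesia gas delivery interrupted) [OR] = 1 − (1−0.068074) × (1−0.023989) = 0.090430
Rounded to 4 decimal places: P(Anesthesia gas delivery interrupted) ≈ 0.0904.

0.0904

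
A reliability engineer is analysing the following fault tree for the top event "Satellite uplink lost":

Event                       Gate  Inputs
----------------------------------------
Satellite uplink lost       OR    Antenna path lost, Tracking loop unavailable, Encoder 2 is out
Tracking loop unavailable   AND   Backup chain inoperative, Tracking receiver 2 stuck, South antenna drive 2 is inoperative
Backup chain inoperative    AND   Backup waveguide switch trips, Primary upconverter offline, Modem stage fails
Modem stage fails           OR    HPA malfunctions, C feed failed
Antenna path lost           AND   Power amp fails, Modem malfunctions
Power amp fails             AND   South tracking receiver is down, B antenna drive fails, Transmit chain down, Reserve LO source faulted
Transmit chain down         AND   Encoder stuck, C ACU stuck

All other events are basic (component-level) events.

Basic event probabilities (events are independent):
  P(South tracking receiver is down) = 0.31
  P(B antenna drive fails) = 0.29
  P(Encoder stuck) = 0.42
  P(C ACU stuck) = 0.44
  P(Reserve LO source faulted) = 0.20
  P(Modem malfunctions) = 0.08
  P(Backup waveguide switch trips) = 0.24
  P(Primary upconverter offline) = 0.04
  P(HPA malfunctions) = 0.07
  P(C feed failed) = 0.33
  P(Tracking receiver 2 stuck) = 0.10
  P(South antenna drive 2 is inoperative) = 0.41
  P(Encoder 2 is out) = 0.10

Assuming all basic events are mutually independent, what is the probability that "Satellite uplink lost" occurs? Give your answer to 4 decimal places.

0.1004

P(Transmit chain down) [AND] = 0.42 × 0.44 = 0.184800
P(Power amp fails) [AND] = 0.31 × 0.29 × 0.184800 × 0.20 = 0.003323
P(Antenna path lost) [AND] = 0.003323 × 0.08 = 0.000266
P(Modem stage fails) [OR] = 1 − (1−0.07) × (1−0.33) = 0.376900
P(Backup chain inoperative) [AND] = 0.24 × 0.04 × 0.376900 = 0.003618
P(Tracking loop unavailable) [AND] = 0.003618 × 0.10 × 0.41 = 0.000148
P(Satellite uplink lost) [OR] = 1 − (1−0.000266) × (1−0.000148) × (1−0.10) = 0.100373
Rounded to 4 decimal places: P(Satellite uplink lost) ≈ 0.1004.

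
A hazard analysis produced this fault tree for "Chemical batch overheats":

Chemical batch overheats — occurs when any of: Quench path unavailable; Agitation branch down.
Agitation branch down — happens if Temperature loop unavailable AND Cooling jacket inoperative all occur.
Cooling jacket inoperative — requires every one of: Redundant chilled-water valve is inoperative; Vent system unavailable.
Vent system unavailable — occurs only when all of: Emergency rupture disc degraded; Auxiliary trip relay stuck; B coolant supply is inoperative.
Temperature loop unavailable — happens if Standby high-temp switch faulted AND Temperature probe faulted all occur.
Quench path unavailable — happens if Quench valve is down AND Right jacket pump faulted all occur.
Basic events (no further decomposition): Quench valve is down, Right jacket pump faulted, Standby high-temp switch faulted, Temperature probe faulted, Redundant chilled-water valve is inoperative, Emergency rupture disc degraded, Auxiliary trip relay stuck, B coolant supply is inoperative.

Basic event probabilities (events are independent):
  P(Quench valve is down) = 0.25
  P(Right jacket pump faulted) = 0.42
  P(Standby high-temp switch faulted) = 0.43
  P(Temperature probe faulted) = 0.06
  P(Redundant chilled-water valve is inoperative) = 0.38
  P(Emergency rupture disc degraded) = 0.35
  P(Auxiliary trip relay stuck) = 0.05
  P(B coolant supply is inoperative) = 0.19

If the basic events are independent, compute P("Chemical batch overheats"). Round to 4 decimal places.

0.1050

P(Quench path unavailable) [AND] = 0.25 × 0.42 = 0.105000
P(Temperature loop unavailable) [AND] = 0.43 × 0.06 = 0.025800
P(Vent system unavailable) [AND] = 0.35 × 0.05 × 0.19 = 0.003325
P(Cooling jacket inoperative) [AND] = 0.38 × 0.003325 = 0.001264
P(Agitation branch down) [AND] = 0.025800 × 0.001264 = 0.000033
P(Chemical batch overheats) [OR] = 1 − (1−0.105000) × (1−0.000033) = 0.105030
Rounded to 4 decimal places: P(Chemical batch overheats) ≈ 0.1050.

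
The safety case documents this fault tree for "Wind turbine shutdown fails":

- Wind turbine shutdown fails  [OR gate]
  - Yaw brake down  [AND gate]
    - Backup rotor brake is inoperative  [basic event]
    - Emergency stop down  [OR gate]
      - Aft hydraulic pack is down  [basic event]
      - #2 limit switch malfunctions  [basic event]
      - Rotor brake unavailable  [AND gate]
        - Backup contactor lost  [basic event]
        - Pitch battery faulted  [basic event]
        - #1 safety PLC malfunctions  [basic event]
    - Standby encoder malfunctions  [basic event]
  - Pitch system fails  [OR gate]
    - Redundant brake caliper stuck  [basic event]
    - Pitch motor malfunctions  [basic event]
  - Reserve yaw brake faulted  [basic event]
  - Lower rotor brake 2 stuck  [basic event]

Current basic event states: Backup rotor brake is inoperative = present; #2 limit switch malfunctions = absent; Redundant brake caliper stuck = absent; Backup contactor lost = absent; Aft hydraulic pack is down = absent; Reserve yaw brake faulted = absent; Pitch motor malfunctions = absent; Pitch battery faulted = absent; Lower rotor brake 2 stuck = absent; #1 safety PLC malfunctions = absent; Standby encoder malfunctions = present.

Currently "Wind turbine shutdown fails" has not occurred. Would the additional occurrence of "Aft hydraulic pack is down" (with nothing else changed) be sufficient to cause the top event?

Counterfactual: set "Aft hydraulic pack is down" to occurred.
Rotor brake unavailable [AND]: Backup contactor lost=not, Pitch battery faulted=not, #1 safety PLC malfunctions=not → not all inputs occur → does not occur.
Emergency stop down [OR]: Aft hydraulic pack is down=occurs, #2 limit switch malfunctions=not, Rotor brake unavailable=not → at least one input occurs → occurs.
Yaw brake down [AND]: Backup rotor brake is inoperative=occurs, Emergency stop down=occurs, Standby encoder malfunctions=occurs → all inputs occur → occurs.
Pitch system fails [OR]: Redundant brake caliper stuck=not, Pitch motor malfunctions=not → no input occurs → does not occur.
Wind turbine shutdown fails [OR]: Yaw brake down=occurs, Pitch system fails=not, Reserve yaw brake faulted=not, Lower rotor brake 2 stuck=not → at least one input occurs → occurs.

Yes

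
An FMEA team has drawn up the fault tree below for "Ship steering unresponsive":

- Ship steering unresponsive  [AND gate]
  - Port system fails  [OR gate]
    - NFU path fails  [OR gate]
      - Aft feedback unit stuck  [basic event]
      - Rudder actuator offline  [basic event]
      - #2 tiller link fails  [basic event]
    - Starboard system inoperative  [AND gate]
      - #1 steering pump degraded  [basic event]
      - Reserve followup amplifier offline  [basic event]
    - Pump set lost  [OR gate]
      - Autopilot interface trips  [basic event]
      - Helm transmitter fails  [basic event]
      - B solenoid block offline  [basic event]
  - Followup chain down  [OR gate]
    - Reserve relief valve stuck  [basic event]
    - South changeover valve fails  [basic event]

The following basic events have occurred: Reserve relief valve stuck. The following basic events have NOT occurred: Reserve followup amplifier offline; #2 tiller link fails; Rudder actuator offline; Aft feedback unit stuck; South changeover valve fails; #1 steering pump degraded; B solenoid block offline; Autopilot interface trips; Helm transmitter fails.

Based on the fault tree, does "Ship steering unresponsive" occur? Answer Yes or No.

No

NFU path fails [OR]: Aft feedback unit stuck=not, Rudder actuator offline=not, #2 tiller link fails=not → no input occurs → does not occur.
Starboard system inoperative [AND]: #1 steering pump degraded=not, Reserve followup amplifier offline=not → not all inputs occur → does not occur.
Pump set lost [OR]: Autopilot interface trips=not, Helm transmitter fails=not, B solenoid block offline=not → no input occurs → does not occur.
Port system fails [OR]: NFU path fails=not, Starboard system inoperative=not, Pump set lost=not → no input occurs → does not occur.
Followup chain down [OR]: Reserve relief valve stuck=occurs, South changeover valve fails=not → at least one input occurs → occurs.
Ship steering unresponsive [AND]: Port system fails=not, Followup chain down=occurs → not all inputs occur → does not occur.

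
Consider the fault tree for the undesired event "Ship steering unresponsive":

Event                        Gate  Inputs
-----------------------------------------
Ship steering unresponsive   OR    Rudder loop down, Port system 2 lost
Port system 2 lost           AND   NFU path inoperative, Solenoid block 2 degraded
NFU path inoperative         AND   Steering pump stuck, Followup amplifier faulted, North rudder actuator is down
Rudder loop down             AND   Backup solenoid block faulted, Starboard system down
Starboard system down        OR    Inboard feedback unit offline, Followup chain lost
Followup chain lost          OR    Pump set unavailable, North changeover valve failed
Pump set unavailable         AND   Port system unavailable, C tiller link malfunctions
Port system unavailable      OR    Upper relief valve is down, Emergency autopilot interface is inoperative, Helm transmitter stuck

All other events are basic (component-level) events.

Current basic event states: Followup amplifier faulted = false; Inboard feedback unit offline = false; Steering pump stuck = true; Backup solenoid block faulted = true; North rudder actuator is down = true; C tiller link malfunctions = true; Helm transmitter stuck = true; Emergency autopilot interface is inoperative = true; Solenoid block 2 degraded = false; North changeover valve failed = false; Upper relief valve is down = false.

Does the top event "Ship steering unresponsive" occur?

Port system unavailable [OR]: Upper relief valve is down=not, Emergency autopilot interface is inoperative=occurs, Helm transmitter stuck=occurs → at least one input occurs → occurs.
Pump set unavailable [AND]: Port system unavailable=occurs, C tiller link malfunctions=occurs → all inputs occur → occurs.
Followup chain lost [OR]: Pump set unavailable=occurs, North changeover valve failed=not → at least one input occurs → occurs.
Starboard system down [OR]: Inboard feedback unit offline=not, Followup chain lost=occurs → at least one input occurs → occurs.
Rudder loop down [AND]: Backup solenoid block faulted=occurs, Starboard system down=occurs → all inputs occur → occurs.
NFU path inoperative [AND]: Steering pump stuck=occurs, Followup amplifier faulted=not, North rudder actuator is down=occurs → not all inputs occur → does not occur.
Port system 2 lost [AND]: NFU path inoperative=not, Solenoid block 2 degraded=not → not all inputs occur → does not occur.
Ship steering unresponsive [OR]: Rudder loop down=occurs, Port system 2 lost=not → at least one input occurs → occurs.

Yes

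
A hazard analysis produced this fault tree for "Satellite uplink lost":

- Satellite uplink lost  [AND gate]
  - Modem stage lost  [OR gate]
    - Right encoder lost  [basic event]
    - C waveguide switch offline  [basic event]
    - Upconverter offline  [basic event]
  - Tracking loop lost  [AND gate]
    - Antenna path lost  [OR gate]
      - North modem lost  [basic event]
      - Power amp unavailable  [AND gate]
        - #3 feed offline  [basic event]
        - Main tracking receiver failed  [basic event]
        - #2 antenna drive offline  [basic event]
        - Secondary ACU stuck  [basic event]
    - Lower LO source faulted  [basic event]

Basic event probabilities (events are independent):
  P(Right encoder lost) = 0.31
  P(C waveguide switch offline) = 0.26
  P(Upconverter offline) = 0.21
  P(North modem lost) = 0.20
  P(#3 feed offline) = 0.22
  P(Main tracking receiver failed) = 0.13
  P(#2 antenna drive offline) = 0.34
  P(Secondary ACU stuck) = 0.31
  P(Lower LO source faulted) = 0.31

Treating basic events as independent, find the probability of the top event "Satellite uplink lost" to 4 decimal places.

P(Modem stage lost) [OR] = 1 − (1−0.31) × (1−0.26) × (1−0.21) = 0.596626
P(Power amp unavailable) [AND] = 0.22 × 0.13 × 0.34 × 0.31 = 0.003014
P(Antenna path lost) [OR] = 1 − (1−0.20) × (1−0.003014) = 0.202411
P(Tracking loop lost) [AND] = 0.202411 × 0.31 = 0.062747
P(Satellite uplink lost) [AND] = 0.596626 × 0.062747 = 0.037436
Rounded to 4 decimal places: P(Satellite uplink lost) ≈ 0.0374.

0.0374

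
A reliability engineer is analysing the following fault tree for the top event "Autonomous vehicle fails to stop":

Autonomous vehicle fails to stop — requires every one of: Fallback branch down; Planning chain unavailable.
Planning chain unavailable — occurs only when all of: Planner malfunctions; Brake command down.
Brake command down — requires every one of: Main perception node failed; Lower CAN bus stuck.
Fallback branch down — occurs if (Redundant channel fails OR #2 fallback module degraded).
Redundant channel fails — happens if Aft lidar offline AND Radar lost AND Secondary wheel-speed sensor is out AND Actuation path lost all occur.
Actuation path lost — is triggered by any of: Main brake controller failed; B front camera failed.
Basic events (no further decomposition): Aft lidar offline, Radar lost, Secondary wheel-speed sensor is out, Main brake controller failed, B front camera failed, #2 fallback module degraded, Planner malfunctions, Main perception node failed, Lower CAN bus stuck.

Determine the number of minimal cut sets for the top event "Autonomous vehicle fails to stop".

3

Actuation path lost [OR]: union of children's cut sets → 2 cut set(s).
Redundant channel fails [AND]: one cut set from each child combined → 1 × 1 × 1 × 2 = 2 cut set(s).
Fallback branch down [OR]: union of children's cut sets → 3 cut set(s).
Brake command down [AND]: one cut set from each child combined → 1 × 1 = 1 cut set(s).
Planning chain unavailable [AND]: one cut set from each child combined → 1 × 1 = 1 cut set(s).
Autonomous vehicle fails to stop [AND]: one cut set from each child combined → 3 × 1 = 3 cut set(s).
Minimal cut sets: {Aft lidar offline, Lower CAN bus stuck, Main brake controller failed, Main perception node failed, Planner malfunctions, Radar lost, Secondary wheel-speed sensor is out}; {Aft lidar offline, B front camera failed, Lower CAN bus stuck, Main perception node failed, Planner malfunctions, Radar lost, Secondary wheel-speed sensor is out}; {#2 fallback module degraded, Lower CAN bus stuck, Main perception node failed, Planner malfunctions}.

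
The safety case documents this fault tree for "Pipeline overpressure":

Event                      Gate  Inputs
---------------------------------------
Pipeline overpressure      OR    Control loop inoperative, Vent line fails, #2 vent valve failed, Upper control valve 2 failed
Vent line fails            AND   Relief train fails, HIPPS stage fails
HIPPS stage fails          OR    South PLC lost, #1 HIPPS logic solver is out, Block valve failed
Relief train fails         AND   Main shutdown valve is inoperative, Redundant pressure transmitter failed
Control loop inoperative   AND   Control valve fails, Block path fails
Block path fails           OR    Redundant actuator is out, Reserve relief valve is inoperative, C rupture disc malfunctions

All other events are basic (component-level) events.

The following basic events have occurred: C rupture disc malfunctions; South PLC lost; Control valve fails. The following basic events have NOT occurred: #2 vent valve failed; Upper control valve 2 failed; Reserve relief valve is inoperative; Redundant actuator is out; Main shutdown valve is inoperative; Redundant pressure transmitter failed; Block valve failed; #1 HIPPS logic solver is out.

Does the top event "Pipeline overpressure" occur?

Yes

Block path fails [OR]: Redundant actuator is out=not, Reserve relief valve is inoperative=not, C rupture disc malfunctions=occurs → at least one input occurs → occurs.
Control loop inoperative [AND]: Control valve fails=occurs, Block path fails=occurs → all inputs occur → occurs.
Relief train fails [AND]: Main shutdown valve is inoperative=not, Redundant pressure transmitter failed=not → not all inputs occur → does not occur.
HIPPS stage fails [OR]: South PLC lost=occurs, #1 HIPPS logic solver is out=not, Block valve failed=not → at least one input occurs → occurs.
Vent line fails [AND]: Relief train fails=not, HIPPS stage fails=occurs → not all inputs occur → does not occur.
Pipeline overpressure [OR]: Control loop inoperative=occurs, Vent line fails=not, #2 vent valve failed=not, Upper control valve 2 failed=not → at least one input occurs → occurs.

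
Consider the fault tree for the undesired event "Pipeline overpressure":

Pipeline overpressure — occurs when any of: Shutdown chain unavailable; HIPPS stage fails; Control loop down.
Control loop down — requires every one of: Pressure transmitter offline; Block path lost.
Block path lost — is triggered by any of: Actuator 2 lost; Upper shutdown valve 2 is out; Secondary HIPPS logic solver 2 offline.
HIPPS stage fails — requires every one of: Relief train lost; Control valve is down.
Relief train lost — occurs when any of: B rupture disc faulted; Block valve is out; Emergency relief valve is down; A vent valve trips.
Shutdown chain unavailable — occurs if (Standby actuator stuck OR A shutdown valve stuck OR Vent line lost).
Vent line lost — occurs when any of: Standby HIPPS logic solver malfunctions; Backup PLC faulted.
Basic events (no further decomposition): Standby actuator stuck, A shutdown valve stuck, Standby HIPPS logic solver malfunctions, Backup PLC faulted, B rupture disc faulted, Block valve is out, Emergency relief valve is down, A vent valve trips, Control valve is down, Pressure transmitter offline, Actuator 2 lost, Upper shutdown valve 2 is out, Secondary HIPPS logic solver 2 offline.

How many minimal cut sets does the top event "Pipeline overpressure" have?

11

Vent line lost [OR]: union of children's cut sets → 2 cut set(s).
Shutdown chain unavailable [OR]: union of children's cut sets → 4 cut set(s).
Relief train lost [OR]: union of children's cut sets → 4 cut set(s).
HIPPS stage fails [AND]: one cut set from each child combined → 4 × 1 = 4 cut set(s).
Block path lost [OR]: union of children's cut sets → 3 cut set(s).
Control loop down [AND]: one cut set from each child combined → 1 × 3 = 3 cut set(s).
Pipeline overpressure [OR]: union of children's cut sets → 11 cut set(s).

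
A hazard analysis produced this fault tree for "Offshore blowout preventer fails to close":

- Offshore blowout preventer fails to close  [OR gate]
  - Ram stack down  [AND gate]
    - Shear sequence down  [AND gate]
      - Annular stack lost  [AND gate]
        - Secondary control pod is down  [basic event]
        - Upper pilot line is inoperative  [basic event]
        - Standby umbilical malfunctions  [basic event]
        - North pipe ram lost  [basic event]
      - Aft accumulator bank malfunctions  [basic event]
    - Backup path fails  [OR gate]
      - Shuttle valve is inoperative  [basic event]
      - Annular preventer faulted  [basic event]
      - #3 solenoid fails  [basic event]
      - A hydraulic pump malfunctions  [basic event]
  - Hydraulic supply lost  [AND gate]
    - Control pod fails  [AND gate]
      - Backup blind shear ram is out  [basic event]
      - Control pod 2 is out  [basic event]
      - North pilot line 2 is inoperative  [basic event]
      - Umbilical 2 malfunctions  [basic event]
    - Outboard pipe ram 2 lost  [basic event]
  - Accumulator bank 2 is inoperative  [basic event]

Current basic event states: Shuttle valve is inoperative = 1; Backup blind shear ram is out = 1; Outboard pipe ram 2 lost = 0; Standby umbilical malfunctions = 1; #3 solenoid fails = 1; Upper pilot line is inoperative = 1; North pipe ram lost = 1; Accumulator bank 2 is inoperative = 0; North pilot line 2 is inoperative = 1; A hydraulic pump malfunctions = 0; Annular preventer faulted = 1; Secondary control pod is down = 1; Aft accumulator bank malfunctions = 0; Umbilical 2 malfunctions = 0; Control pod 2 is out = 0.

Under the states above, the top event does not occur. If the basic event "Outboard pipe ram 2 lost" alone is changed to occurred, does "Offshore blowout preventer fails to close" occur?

No

Counterfactual: set "Outboard pipe ram 2 lost" to occurred.
Annular stack lost [AND]: Secondary control pod is down=occurs, Upper pilot line is inoperative=occurs, Standby umbilical malfunctions=occurs, North pipe ram lost=occurs → all inputs occur → occurs.
Shear sequence down [AND]: Annular stack lost=occurs, Aft accumulator bank malfunctions=not → not all inputs occur → does not occur.
Backup path fails [OR]: Shuttle valve is inoperative=occurs, Annular preventer faulted=occurs, #3 solenoid fails=occurs, A hydraulic pump malfunctions=not → at least one input occurs → occurs.
Ram stack down [AND]: Shear sequence down=not, Backup path fails=occurs → not all inputs occur → does not occur.
Control pod fails [AND]: Backup blind shear ram is out=occurs, Control pod 2 is out=not, North pilot line 2 is inoperative=occurs, Umbilical 2 malfunctions=not → not all inputs occur → does not occur.
Hydraulic supply lost [AND]: Control pod fails=not, Outboard pipe ram 2 lost=occurs → not all inputs occur → does not occur.
Offshore blowout preventer fails to close [OR]: Ram stack down=not, Hydraulic supply lost=not, Accumulator bank 2 is inoperative=not → no input occurs → does not occur.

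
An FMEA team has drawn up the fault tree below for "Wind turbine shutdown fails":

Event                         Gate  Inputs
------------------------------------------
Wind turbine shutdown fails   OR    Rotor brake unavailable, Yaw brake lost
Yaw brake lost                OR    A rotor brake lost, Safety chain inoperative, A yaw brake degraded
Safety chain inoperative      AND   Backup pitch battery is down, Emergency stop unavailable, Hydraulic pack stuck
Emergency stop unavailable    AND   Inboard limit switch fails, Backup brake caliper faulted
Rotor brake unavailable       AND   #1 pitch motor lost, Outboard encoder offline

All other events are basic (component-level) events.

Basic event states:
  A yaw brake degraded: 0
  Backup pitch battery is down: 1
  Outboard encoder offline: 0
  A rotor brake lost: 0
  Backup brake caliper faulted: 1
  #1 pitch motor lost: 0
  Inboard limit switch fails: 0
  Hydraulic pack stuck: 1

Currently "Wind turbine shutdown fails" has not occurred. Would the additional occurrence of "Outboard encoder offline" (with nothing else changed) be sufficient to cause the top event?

Counterfactual: set "Outboard encoder offline" to occurred.
Rotor brake unavailable [AND]: #1 pitch motor lost=not, Outboard encoder offline=occurs → not all inputs occur → does not occur.
Emergency stop unavailable [AND]: Inboard limit switch fails=not, Backup brake caliper faulted=occurs → not all inputs occur → does not occur.
Safety chain inoperative [AND]: Backup pitch battery is down=occurs, Emergency stop unavailable=not, Hydraulic pack stuck=occurs → not all inputs occur → does not occur.
Yaw brake lost [OR]: A rotor brake lost=not, Safety chain inoperative=not, A yaw brake degraded=not → no input occurs → does not occur.
Wind turbine shutdown fails [OR]: Rotor brake unavailable=not, Yaw brake lost=not → no input occurs → does not occur.

No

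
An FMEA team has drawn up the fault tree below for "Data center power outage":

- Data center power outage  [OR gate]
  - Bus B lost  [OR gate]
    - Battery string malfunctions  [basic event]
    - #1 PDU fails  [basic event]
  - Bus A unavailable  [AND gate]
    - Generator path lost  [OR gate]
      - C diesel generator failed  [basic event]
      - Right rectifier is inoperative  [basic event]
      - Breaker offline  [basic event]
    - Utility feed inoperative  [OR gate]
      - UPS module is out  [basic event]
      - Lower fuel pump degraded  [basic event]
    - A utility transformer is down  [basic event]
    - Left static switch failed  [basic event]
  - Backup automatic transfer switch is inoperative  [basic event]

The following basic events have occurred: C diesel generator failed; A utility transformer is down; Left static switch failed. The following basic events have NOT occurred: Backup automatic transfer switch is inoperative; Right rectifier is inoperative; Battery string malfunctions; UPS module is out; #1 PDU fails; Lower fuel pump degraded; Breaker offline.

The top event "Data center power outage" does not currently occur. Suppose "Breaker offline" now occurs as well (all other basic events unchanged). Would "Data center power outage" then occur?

No

Counterfactual: set "Breaker offline" to occurred.
Bus B lost [OR]: Battery string malfunctions=not, #1 PDU fails=not → no input occurs → does not occur.
Generator path lost [OR]: C diesel generator failed=occurs, Right rectifier is inoperative=not, Breaker offline=occurs → at least one input occurs → occurs.
Utility feed inoperative [OR]: UPS module is out=not, Lower fuel pump degraded=not → no input occurs → does not occur.
Bus A unavailable [AND]: Generator path lost=occurs, Utility feed inoperative=not, A utility transformer is down=occurs, Left static switch failed=occurs → not all inputs occur → does not occur.
Data center power outage [OR]: Bus B lost=not, Bus A unavailable=not, Backup automatic transfer switch is inoperative=not → no input occurs → does not occur.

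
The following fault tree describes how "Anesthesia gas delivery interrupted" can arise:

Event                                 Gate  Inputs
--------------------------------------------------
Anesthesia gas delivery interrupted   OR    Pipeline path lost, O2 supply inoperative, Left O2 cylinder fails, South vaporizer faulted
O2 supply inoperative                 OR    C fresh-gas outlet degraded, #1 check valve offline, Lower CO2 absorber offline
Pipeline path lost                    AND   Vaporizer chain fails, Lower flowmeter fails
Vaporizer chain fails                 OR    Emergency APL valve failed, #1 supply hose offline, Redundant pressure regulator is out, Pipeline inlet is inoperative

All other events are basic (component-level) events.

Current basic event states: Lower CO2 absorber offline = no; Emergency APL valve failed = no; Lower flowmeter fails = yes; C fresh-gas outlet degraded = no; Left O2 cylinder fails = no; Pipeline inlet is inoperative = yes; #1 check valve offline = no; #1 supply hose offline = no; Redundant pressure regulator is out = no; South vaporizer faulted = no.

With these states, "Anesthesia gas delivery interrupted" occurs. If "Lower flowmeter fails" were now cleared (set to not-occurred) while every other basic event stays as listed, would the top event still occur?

No

Counterfactual: set "Lower flowmeter fails" to not occurred.
Vaporizer chain fails [OR]: Emergency APL valve failed=not, #1 supply hose offline=not, Redundant pressure regulator is out=not, Pipeline inlet is inoperative=occurs → at least one input occurs → occurs.
Pipeline path lost [AND]: Vaporizer chain fails=occurs, Lower flowmeter fails=not → not all inputs occur → does not occur.
O2 supply inoperative [OR]: C fresh-gas outlet degraded=not, #1 check valve offline=not, Lower CO2 absorber offline=not → no input occurs → does not occur.
Anesthesia gas delivery interrupted [OR]: Pipeline path lost=not, O2 supply inoperative=not, Left O2 cylinder fails=not, South vaporizer faulted=not → no input occurs → does not occur.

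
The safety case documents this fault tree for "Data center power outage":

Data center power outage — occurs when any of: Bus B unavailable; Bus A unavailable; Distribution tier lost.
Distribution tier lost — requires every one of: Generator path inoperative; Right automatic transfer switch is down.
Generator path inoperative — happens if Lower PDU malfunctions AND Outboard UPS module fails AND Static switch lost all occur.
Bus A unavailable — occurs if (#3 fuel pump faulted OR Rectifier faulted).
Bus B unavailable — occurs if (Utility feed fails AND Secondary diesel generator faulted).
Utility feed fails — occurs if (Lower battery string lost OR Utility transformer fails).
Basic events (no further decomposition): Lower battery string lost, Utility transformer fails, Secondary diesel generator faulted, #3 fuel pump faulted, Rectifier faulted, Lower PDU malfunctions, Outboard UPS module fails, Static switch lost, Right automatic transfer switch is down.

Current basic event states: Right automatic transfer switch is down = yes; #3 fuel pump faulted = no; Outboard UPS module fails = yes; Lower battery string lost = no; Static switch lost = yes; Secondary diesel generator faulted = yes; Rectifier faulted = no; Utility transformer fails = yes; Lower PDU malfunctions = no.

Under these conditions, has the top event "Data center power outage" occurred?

Yes

Utility feed fails [OR]: Lower battery string lost=not, Utility transformer fails=occurs → at least one input occurs → occurs.
Bus B unavailable [AND]: Utility feed fails=occurs, Secondary diesel generator faulted=occurs → all inputs occur → occurs.
Bus A unavailable [OR]: #3 fuel pump faulted=not, Rectifier faulted=not → no input occurs → does not occur.
Generator path inoperative [AND]: Lower PDU malfunctions=not, Outboard UPS module fails=occurs, Static switch lost=occurs → not all inputs occur → does not occur.
Distribution tier lost [AND]: Generator path inoperative=not, Right automatic transfer switch is down=occurs → not all inputs occur → does not occur.
Data center power outage [OR]: Bus B unavailable=occurs, Bus A unavailable=not, Distribution tier lost=not → at least one input occurs → occurs.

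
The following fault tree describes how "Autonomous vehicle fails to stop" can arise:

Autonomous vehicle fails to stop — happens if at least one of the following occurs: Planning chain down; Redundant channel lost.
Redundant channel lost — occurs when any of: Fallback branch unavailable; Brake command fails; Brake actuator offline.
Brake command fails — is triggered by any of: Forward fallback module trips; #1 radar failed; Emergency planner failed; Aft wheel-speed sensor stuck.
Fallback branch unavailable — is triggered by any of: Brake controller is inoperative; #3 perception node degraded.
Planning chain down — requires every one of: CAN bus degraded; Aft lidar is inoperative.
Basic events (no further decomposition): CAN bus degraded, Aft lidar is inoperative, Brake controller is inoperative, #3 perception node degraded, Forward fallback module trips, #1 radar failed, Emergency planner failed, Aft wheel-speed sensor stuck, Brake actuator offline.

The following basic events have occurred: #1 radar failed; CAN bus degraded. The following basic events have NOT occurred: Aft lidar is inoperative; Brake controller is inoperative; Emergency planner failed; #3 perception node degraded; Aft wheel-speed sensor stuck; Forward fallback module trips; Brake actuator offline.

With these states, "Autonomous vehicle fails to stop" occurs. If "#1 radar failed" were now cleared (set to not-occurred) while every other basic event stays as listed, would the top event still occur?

Counterfactual: set "#1 radar failed" to not occurred.
Planning chain down [AND]: CAN bus degraded=occurs, Aft lidar is inoperative=not → not all inputs occur → does not occur.
Fallback branch unavailable [OR]: Brake controller is inoperative=not, #3 perception node degraded=not → no input occurs → does not occur.
Brake command fails [OR]: Forward fallback module trips=not, #1 radar failed=not, Emergency planner failed=not, Aft wheel-speed sensor stuck=not → no input occurs → does not occur.
Redundant channel lost [OR]: Fallback branch unavailable=not, Brake command fails=not, Brake actuator offline=not → no input occurs → does not occur.
Autonomous vehicle fails to stop [OR]: Planning chain down=not, Redundant channel lost=not → no input occurs → does not occur.

No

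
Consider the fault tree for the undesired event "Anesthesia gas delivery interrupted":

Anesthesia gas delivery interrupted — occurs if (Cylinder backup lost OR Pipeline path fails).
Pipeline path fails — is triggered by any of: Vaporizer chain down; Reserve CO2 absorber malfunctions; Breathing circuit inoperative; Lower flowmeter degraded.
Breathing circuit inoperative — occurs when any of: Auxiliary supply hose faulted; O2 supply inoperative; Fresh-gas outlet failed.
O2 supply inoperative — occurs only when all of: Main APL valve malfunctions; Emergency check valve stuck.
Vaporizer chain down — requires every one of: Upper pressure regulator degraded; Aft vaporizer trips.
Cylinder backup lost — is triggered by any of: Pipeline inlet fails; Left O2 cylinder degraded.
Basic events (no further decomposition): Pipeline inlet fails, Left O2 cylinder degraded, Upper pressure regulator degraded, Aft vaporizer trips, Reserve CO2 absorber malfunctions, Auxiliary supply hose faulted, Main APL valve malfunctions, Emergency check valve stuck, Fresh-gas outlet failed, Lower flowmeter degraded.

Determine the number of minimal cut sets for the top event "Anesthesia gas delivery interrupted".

8

Cylinder backup lost [OR]: union of children's cut sets → 2 cut set(s).
Vaporizer chain down [AND]: one cut set from each child combined → 1 × 1 = 1 cut set(s).
O2 supply inoperative [AND]: one cut set from each child combined → 1 × 1 = 1 cut set(s).
Breathing circuit inoperative [OR]: union of children's cut sets → 3 cut set(s).
Pipeline path fails [OR]: union of children's cut sets → 6 cut set(s).
Anesthesia gas delivery interrupted [OR]: union of children's cut sets → 8 cut set(s).
Minimal cut sets: {Pipeline inlet fails}; {Left O2 cylinder degraded}; {Aft vaporizer trips, Upper pressure regulator degraded}; {Reserve CO2 absorber malfunctions}; {Auxiliary supply hose faulted}; {Emergency check valve stuck, Main APL valve malfunctions}; {Fresh-gas outlet failed}; {Lower flowmeter degraded}.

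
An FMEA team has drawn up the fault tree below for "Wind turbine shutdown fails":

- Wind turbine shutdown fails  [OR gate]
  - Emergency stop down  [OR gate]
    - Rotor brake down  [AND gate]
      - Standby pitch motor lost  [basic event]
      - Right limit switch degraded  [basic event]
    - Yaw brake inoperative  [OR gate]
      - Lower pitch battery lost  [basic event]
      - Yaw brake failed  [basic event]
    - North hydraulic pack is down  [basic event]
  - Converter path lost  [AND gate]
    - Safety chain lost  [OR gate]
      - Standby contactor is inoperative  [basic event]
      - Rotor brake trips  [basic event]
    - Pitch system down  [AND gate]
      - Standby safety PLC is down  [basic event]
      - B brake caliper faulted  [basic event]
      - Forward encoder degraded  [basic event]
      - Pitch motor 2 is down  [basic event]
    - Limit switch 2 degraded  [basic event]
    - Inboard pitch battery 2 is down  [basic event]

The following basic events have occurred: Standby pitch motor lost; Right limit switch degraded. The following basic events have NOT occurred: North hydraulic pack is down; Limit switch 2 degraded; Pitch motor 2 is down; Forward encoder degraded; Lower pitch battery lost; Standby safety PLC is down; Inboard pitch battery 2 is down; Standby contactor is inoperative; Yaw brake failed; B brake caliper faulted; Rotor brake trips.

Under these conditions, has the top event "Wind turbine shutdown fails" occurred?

Rotor brake down [AND]: Standby pitch motor lost=occurs, Right limit switch degraded=occurs → all inputs occur → occurs.
Yaw brake inoperative [OR]: Lower pitch battery lost=not, Yaw brake failed=not → no input occurs → does not occur.
Emergency stop down [OR]: Rotor brake down=occurs, Yaw brake inoperative=not, North hydraulic pack is down=not → at least one input occurs → occurs.
Safety chain lost [OR]: Standby contactor is inoperative=not, Rotor brake trips=not → no input occurs → does not occur.
Pitch system down [AND]: Standby safety PLC is down=not, B brake caliper faulted=not, Forward encoder degraded=not, Pitch motor 2 is down=not → not all inputs occur → does not occur.
Converter path lost [AND]: Safety chain lost=not, Pitch system down=not, Limit switch 2 degraded=not, Inboard pitch battery 2 is down=not → not all inputs occur → does not occur.
Wind turbine shutdown fails [OR]: Emergency stop down=occurs, Converter path lost=not → at least one input occurs → occurs.

Yes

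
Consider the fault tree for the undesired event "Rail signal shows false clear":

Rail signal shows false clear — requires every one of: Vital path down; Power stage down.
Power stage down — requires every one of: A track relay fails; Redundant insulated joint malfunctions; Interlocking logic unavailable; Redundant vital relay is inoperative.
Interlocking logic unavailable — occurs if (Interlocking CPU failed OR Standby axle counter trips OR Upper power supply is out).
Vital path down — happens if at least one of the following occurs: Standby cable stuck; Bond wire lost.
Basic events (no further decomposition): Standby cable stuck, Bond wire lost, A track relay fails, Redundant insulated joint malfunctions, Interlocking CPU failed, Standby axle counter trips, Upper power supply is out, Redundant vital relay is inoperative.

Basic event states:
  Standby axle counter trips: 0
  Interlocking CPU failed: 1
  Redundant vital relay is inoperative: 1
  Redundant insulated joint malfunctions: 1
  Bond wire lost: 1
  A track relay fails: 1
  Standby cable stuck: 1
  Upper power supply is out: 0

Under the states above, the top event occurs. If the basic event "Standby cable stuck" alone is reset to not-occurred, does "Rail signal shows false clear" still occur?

Counterfactual: set "Standby cable stuck" to not occurred.
Vital path down [OR]: Standby cable stuck=not, Bond wire lost=occurs → at least one input occurs → occurs.
Interlocking logic unavailable [OR]: Interlocking CPU failed=occurs, Standby axle counter trips=not, Upper power supply is out=not → at least one input occurs → occurs.
Power stage down [AND]: A track relay fails=occurs, Redundant insulated joint malfunctions=occurs, Interlocking logic unavailable=occurs, Redundant vital relay is inoperative=occurs → all inputs occur → occurs.
Rail signal shows false clear [AND]: Vital path down=occurs, Power stage down=occurs → all inputs occur → occurs.

Yes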